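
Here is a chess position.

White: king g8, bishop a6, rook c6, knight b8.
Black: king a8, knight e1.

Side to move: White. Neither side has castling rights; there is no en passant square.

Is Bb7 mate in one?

After Bb7: black king on a8; in check: yes, from the white bishop on b7.
Black has 3 legal replies: Kxb8, Kxb7, Ka7.
In check but a legal move exists → not checkmate.

no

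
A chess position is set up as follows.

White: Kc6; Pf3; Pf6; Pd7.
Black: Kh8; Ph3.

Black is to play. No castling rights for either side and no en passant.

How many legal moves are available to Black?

Black to move; king on h8.
In check: no.
Legal moves: Kg8, Kh7, h2.
Count: 3.

3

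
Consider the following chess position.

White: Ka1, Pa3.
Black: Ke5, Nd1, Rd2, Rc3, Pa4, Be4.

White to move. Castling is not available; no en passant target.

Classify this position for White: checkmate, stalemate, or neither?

White to move; white king on a1.
In check: no.
King squares — b1: attacked by Be4; a2: attacked by Rd2; b2: attacked by Nd1.
Legal moves for White: none.
Not in check and no legal moves → stalemate.

stalemate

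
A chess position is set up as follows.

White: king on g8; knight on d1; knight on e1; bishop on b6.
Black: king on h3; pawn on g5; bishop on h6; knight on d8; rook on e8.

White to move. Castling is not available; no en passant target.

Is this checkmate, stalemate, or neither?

neither

White to move; white king on g8.
In check: yes, from the black rook on e8.
King squares — f7: attacked by Nd8; g7: attacked by Bh6; h7: available; f8: attacked by Bh6; h8: attacked by Re8.
Legal moves for White: Kh7.
White is in check but has 1 legal move → neither.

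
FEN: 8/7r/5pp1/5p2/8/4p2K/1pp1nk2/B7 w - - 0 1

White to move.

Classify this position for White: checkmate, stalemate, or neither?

White to move; white king on h3.
In check: yes, from the black rook on h7.
King squares — g2: attacked by Kf2; h2: attacked by Rh7; g3: attacked by Ne2; g4: attacked by Pf5; h4: attacked by Rh7.
Legal moves for White: none.
In check with no legal moves → checkmate.

checkmate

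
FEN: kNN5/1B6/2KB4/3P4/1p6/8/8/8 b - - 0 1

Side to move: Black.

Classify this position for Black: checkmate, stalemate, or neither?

checkmate

Black to move; black king on a8.
In check: yes, from the white bishop on b7.
King squares — a7: attacked by Nc8; b7: attacked by Kc6; b8: attacked by Bd6.
Legal moves for Black: none.
In check with no legal moves → checkmate.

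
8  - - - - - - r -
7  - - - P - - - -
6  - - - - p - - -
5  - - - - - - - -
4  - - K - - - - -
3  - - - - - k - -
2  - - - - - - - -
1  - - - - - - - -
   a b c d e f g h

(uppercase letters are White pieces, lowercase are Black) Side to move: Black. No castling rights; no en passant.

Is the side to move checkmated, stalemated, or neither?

Black to move; black king on f3.
In check: no.
Legal moves for Black include: Rh8, Rf8, Re8, Rd8, Rc8+, Rb8, Ra8, Rg7, Rg6, Rg5, Rg4+, Rg3, Rg2, Rg1, Kg4, Kf4, Ke4, Kg3, ... (list truncated; more exist).
Black has legal moves and is not in check → neither.

neither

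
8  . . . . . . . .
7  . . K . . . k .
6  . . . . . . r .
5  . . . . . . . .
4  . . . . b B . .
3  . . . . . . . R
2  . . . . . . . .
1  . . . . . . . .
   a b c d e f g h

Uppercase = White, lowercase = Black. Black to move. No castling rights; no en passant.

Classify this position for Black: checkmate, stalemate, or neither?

Black to move; black king on g7.
In check: no.
Legal moves for Black include: Kg8, Kf8, Kf7, Kf6, Rh6, Rf6, Re6, Rd6, Rc6+, Rb6, Ra6, Rg5, Rg4, Rg3, Rg2, Rg1, Ba8, Bb7, ... (list truncated; more exist).
Black has legal moves and is not in check → neither.

neither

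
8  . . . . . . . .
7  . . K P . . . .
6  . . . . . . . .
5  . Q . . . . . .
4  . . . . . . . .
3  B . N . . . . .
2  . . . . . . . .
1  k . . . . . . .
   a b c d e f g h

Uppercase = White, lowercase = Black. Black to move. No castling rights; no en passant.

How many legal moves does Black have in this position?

0

Black to move; king on a1.
In check: no.
Legal moves: none.
Count: 0.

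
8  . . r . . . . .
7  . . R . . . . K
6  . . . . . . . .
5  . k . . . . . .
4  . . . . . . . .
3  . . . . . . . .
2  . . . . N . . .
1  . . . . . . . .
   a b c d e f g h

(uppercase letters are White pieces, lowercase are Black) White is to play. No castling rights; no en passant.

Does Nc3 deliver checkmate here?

no

After Nc3: black king on b5; in check: yes, from the white knight on c3.
Black has 4 legal replies: Kb6, Ka6, Ka5, Kb4.
In check but a legal move exists → not checkmate.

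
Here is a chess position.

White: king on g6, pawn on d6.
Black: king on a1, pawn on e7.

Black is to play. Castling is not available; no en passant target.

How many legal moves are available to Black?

Black to move; king on a1.
In check: no.
Legal moves: Kb2, Ka2, Kb1, exd6, e6, e5.
Count: 6.

6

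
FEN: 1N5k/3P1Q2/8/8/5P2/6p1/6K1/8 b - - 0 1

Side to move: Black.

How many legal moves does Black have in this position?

Black to move; king on h8.
In check: no.
Legal moves: none.
Count: 0.

0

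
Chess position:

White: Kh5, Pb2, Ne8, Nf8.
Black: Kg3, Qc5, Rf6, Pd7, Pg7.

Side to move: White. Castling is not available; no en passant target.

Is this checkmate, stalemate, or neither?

checkmate

White to move; white king on h5.
In check: yes, from the black queen on c5.
King squares — g4: attacked by Kg3; h4: attacked by Kg3; g5: attacked by Qc5; g6: attacked by Rf6; h6: attacked by Rf6.
Legal moves for White: none.
In check with no legal moves → checkmate.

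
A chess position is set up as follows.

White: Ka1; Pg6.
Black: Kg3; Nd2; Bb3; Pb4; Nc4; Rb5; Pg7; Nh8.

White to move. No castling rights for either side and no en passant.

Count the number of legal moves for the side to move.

White to move; king on a1.
In check: no.
Legal moves: none.
Count: 0.

0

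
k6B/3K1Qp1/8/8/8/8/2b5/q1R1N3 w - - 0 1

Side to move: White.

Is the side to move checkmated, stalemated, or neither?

neither

White to move; white king on d7.
In check: no.
Legal moves for White include: Bxg7, Qg8+, Qf8+, Qe8+, Qxg7, Qe7, Qg6, Qf6, Qe6, Qh5, Qf5, Qd5+, Qf4, Qc4, Qf3+, Qb3, Qf2, Qa2+, ... (list truncated; more exist).
White has legal moves and is not in check → neither.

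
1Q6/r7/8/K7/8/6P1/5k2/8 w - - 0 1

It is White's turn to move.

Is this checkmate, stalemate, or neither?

neither

White to move; white king on a5.
In check: yes, from the black rook on a7.
Legal moves for White: Kb6, Kb5, Kb4, Qxa7+.
White is in check but has 4 legal moves → neither.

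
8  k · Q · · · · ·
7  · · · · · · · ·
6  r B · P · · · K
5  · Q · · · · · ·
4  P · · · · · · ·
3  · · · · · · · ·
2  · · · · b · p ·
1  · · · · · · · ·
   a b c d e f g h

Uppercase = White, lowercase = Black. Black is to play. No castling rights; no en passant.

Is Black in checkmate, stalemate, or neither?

Black to move; black king on a8.
In check: yes, from the white queen on c8.
King squares — a7: attacked by Bb6; b7: attacked by Qc8; b8: attacked by Qc8.
Legal moves for Black: none.
In check with no legal moves → checkmate.

checkmate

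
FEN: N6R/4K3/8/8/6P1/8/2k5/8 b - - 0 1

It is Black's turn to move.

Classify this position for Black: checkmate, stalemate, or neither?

Black to move; black king on c2.
In check: no.
Legal moves for Black: Kd3, Kc3, Kb3, Kd2, Kb2, Kd1, Kc1, Kb1.
Black has 8 legal moves and is not in check → neither.

neither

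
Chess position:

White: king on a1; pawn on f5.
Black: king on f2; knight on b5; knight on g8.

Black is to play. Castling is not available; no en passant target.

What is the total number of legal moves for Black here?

Black to move; king on f2.
In check: no.
Legal moves: Ne7, Nh6, Nf6, Nc7, Na7, Nd6, Nd4, Nc3, Na3, Kg3, Kf3, Ke3, Kg2, Ke2, Kg1, Kf1, Ke1.
Count: 17.

17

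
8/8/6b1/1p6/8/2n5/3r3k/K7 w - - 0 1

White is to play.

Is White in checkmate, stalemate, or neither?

stalemate

White to move; white king on a1.
In check: no.
King squares — b1: attacked by Nc3; a2: attacked by Rd2; b2: attacked by Rd2.
Legal moves for White: none.
Not in check and no legal moves → stalemate.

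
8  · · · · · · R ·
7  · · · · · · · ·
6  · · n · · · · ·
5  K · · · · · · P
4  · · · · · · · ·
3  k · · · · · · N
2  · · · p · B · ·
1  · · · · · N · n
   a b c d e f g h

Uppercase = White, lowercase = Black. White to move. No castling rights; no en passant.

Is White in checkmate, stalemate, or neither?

White to move; white king on a5.
In check: yes, from the black knight on c6.
Legal moves for White: Kb6, Ka6, Kb5.
White is in check but has 3 legal moves → neither.

neither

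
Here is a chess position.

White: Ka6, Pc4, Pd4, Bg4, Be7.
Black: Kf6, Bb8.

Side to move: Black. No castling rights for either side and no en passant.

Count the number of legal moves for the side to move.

4

Black to move; king on f6.
In check: yes, from the white bishop on e7.
Legal moves: Kg7, Kf7, Kxe7, Kg6.
Count: 4.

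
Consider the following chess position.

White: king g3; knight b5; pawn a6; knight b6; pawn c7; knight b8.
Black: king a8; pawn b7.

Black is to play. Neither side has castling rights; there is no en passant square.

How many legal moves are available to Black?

Black to move; king on a8.
In check: yes, from the white knight on b6.
Legal moves: none.
Count: 0.

0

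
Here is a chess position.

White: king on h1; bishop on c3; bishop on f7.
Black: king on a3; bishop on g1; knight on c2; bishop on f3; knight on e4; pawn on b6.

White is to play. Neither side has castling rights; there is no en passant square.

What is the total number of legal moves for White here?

White to move; king on h1.
In check: yes, from the black bishop on f3.
Legal moves: Kxg1.
Count: 1.

1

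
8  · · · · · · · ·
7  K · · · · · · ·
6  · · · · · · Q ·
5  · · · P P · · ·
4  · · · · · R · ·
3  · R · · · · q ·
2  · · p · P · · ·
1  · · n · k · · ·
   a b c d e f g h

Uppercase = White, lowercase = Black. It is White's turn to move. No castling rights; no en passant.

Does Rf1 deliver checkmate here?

After Rf1: black king on e1; in check: yes, from the white rook on f1.
Black has 3 legal replies: Kxe2, Kd2, Kxf1.
In check but a legal move exists → not checkmate.

no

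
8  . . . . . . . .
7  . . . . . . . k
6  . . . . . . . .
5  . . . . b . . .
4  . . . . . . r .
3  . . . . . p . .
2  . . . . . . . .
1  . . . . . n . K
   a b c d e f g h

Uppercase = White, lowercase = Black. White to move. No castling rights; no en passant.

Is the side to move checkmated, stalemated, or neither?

White to move; white king on h1.
In check: no.
King squares — g1: attacked by Rg4; g2: attacked by Pf3; h2: attacked by Nf1.
Legal moves for White: none.
Not in check and no legal moves → stalemate.

stalemate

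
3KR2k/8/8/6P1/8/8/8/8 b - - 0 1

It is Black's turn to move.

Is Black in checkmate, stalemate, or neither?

Black to move; black king on h8.
In check: yes, from the white rook on e8.
King squares — g7: available; h7: available; g8: attacked by Re8.
Legal moves for Black: Kh7, Kg7.
Black is in check but has 2 legal moves → neither.

neither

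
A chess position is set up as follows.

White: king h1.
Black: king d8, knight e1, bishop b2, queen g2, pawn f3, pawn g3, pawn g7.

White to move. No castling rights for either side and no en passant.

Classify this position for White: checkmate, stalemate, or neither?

White to move; white king on h1.
In check: yes, from the black queen on g2.
King squares — g1: attacked by Qg2; g2: attacked by Ne1; h2: attacked by Qg2.
Legal moves for White: none.
In check with no legal moves → checkmate.

checkmate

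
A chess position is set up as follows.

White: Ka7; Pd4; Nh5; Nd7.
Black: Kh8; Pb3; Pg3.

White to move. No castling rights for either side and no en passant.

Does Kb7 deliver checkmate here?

no

After Kb7: black king on h8; in check: no.
Black is not in check, so this cannot be checkmate.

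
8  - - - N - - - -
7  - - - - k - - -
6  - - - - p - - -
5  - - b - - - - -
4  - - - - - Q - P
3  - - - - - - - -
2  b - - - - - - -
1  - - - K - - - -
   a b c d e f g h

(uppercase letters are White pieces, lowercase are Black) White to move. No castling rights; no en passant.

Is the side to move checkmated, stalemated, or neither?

White to move; white king on d1.
In check: no.
Legal moves for White include: Nf7, Nb7, Nxe6, Nc6+, Qf8+, Qb8, Qf7+, Qc7+, Qh6, Qf6+, Qd6+, Qg5+, Qf5, Qe5, Qg4, Qe4, Qd4, Qc4, ... (list truncated; more exist).
White has legal moves and is not in check → neither.

neither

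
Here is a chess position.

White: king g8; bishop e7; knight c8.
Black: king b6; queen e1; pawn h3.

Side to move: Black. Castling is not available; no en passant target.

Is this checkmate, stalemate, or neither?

Black to move; black king on b6.
In check: yes, from the white knight on c8.
Legal moves for Black: Kc7, Kb7, Kc6, Ka6, Kb5, Ka5.
Black is in check but has 6 legal moves → neither.

neither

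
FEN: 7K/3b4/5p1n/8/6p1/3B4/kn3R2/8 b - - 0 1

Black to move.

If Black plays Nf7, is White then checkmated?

no

After Nf7: white king on h8; in check: yes, from the black knight on f7.
White has 3 legal replies: Kg8, Kh7, Kg7.
In check but a legal move exists → not checkmate.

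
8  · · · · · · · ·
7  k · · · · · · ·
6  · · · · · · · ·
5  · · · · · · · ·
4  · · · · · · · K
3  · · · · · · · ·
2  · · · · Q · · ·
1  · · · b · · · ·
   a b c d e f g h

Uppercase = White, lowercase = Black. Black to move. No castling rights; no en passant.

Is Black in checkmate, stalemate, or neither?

neither

Black to move; black king on a7.
In check: no.
Legal moves for Black: Kb8, Ka8, Kb7, Kb6, Ba4, Bb3, Bxe2, Bc2.
Black has 8 legal moves and is not in check → neither.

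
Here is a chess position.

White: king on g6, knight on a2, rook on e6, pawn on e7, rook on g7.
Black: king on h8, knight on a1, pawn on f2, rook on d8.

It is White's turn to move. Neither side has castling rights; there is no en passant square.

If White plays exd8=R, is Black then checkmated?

After exd8=R: black king on h8; in check: yes, from the white rook on d8.
King squares — g7: attacked by Kg6; h7: attacked by Kg6; g8: attacked by Rg7.
Black has no legal moves → checkmate.

yes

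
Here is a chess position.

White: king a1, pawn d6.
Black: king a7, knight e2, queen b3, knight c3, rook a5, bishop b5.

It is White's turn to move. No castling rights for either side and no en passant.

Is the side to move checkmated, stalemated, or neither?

checkmate

White to move; white king on a1.
In check: yes, from the black rook on a5.
King squares — b1: attacked by Qb3; a2: attacked by Qb3; b2: attacked by Qb3.
Legal moves for White: none.
In check with no legal moves → checkmate.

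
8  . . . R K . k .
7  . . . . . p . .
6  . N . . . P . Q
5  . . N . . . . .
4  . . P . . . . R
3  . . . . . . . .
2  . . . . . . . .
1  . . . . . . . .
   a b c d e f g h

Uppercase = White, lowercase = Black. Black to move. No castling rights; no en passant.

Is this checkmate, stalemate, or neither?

Black to move; black king on g8.
In check: no.
King squares — f7: own pawn; g7: attacked by Pf6; h7: attacked by Qh6; f8: attacked by Qh6; h8: attacked by Qh6.
Legal moves for Black: none.
Not in check and no legal moves → stalemate.

stalemate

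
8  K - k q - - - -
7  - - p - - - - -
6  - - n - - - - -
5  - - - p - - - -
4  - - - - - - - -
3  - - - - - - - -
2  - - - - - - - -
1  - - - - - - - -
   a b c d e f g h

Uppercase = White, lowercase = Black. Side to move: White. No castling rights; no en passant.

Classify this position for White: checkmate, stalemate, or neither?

White to move; white king on a8.
In check: no.
King squares — a7: attacked by Nc6; b7: attacked by Kc8; b8: attacked by Nc6.
Legal moves for White: none.
Not in check and no legal moves → stalemate.

stalemate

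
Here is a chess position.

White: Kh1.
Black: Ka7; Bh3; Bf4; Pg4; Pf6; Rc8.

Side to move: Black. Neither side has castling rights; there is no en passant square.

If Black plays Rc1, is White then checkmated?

After Rc1: white king on h1; in check: yes, from the black rook on c1.
King squares — g1: attacked by Rc1; g2: attacked by Bh3; h2: attacked by Bf4.
White has no legal moves → checkmate.

yes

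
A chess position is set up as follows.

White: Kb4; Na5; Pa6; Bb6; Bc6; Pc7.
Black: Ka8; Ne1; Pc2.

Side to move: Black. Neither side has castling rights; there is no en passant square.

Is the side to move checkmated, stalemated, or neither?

Black to move; black king on a8.
In check: yes, from the white bishop on c6.
King squares — a7: attacked by Bb6; b7: attacked by Na5; b8: attacked by Pc7.
Legal moves for Black: none.
In check with no legal moves → checkmate.

checkmate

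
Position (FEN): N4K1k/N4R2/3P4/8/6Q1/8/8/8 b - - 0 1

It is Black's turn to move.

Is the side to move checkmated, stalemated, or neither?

stalemate

Black to move; black king on h8.
In check: no.
King squares — g7: attacked by Qg4; h7: attacked by Rf7; g8: attacked by Qg4.
Legal moves for Black: none.
Not in check and no legal moves → stalemate.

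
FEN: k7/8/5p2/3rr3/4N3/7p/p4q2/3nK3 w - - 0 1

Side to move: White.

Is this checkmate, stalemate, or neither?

checkmate

White to move; white king on e1.
In check: yes, from the black queen on f2.
King squares — d1: attacked by Rd5; f1: attacked by Qf2; d2: attacked by Qf2; e2: attacked by Qf2; f2: attacked by Nd1.
Legal moves for White: none.
In check with no legal moves → checkmate.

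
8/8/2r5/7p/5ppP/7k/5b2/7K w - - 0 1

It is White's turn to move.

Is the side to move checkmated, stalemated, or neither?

White to move; white king on h1.
In check: no.
King squares — g1: attacked by Bf2; g2: attacked by Kh3; h2: attacked by Kh3.
Legal moves for White: none.
Not in check and no legal moves → stalemate.

stalemate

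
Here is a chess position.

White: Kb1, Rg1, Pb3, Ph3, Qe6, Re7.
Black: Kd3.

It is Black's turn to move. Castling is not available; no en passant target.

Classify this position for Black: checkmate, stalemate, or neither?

Black to move; black king on d3.
In check: no.
Legal moves for Black: Kd4, Kc3, Kd2.
Black has 3 legal moves and is not in check → neither.

neither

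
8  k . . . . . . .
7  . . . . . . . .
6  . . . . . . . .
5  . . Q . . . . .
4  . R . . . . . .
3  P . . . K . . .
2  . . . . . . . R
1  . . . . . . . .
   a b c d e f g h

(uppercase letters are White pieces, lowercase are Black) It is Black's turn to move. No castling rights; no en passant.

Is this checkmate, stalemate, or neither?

Black to move; black king on a8.
In check: no.
King squares — a7: attacked by Qc5; b7: attacked by Rb4; b8: attacked by Rb4.
Legal moves for Black: none.
Not in check and no legal moves → stalemate.

stalemate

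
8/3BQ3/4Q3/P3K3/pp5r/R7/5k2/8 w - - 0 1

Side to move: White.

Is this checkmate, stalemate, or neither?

White to move; white king on e5.
In check: no.
Legal moves for White include: Qf8+, Qe8, Qd8, Qh7, Qg7, Q7f7+, Q7f6+, Q7d6, Qg5, Qc5+, Qxh4+, Qxb4, Be8, Bc8, Bc6, Bb5, Bxa4, Qg8, ... (list truncated; more exist).
White has legal moves and is not in check → neither.

neither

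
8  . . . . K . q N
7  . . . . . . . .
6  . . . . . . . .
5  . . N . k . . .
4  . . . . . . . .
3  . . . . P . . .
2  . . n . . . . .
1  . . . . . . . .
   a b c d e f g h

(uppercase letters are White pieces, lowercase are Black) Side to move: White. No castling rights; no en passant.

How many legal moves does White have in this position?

White to move; king on e8.
In check: yes, from the black queen on g8.
Legal moves: Ke7, Kd7.
Count: 2.

2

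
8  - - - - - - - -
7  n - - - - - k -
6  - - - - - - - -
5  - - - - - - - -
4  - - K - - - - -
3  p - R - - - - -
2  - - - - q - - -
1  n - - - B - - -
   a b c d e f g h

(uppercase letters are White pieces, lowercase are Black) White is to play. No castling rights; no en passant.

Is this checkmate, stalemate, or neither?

neither

White to move; white king on c4.
In check: yes, from the black queen on e2.
Legal moves for White: Kd5, Kc5, Kd4, Kb4, Rd3.
White is in check but has 5 legal moves → neither.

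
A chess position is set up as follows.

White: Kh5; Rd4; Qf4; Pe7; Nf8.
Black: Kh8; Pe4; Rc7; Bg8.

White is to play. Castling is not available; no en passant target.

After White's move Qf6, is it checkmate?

yes

After Qf6: black king on h8; in check: yes, from the white queen on f6.
King squares — g7: attacked by Qf6; h7: attacked by Nf8; g8: own bishop.
Black has no legal moves → checkmate.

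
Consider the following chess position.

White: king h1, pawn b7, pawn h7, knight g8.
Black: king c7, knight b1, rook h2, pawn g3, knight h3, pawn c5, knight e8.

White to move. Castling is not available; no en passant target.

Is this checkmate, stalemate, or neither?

checkmate

White to move; white king on h1.
In check: yes, from the black rook on h2.
King squares — g1: attacked by Nh3; g2: attacked by Rh2; h2: attacked by Pg3.
Legal moves for White: none.
In check with no legal moves → checkmate.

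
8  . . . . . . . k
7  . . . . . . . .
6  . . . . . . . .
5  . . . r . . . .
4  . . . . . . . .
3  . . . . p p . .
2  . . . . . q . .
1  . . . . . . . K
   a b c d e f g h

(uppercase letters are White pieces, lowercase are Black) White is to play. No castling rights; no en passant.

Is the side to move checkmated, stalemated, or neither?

stalemate

White to move; white king on h1.
In check: no.
King squares — g1: attacked by Qf2; g2: attacked by Qf2; h2: attacked by Qf2.
Legal moves for White: none.
Not in check and no legal moves → stalemate.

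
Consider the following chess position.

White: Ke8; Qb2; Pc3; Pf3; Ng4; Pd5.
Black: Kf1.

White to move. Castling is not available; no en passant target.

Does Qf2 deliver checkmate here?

yes

After Qf2: black king on f1; in check: yes, from the white queen on f2.
King squares — e1: attacked by Qf2; g1: attacked by Qf2; e2: attacked by Qf2; f2: attacked by Ng4; g2: attacked by Qf2.
Black has no legal moves → checkmate.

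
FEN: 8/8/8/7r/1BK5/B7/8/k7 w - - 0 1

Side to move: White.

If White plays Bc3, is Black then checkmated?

no

After Bc3: black king on a1; in check: yes, from the white bishop on c3.
Black has 2 legal replies: Ka2, Kb1.
In check but a legal move exists → not checkmate.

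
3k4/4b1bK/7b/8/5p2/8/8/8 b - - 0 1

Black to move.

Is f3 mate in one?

no

After f3: white king on h7; in check: no.
White is not in check, so this cannot be checkmate.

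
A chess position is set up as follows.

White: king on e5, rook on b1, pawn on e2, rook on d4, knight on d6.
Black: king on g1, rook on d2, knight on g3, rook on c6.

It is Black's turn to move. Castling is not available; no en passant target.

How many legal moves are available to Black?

6

Black to move; king on g1.
In check: yes, from the white rook on b1.
Legal moves: Kh2, Kg2, Kf2, Rc1, Nf1, Rd1.
Count: 6.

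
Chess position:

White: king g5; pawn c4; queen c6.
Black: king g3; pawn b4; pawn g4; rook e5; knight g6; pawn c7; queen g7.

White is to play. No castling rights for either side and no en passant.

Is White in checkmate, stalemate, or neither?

White to move; white king on g5.
In check: yes, from the black rook on e5.
King squares — f4: attacked by Kg3; g4: attacked by Kg3; h4: attacked by Kg3; f5: attacked by Re5; h5: attacked by Re5; f6: attacked by Qg7; g6: attacked by Qg7; h6: attacked by Qg7.
Legal moves for White: none.
In check with no legal moves → checkmate.

checkmate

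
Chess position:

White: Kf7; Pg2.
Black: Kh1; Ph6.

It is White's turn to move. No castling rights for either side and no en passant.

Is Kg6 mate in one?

After Kg6: black king on h1; in check: no.
Black is not in check, so this cannot be checkmate.

no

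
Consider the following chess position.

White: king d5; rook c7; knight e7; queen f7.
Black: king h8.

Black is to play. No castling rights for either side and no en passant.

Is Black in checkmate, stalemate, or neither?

stalemate

Black to move; black king on h8.
In check: no.
King squares — g7: attacked by Qf7; h7: attacked by Qf7; g8: attacked by Ne7.
Legal moves for Black: none.
Not in check and no legal moves → stalemate.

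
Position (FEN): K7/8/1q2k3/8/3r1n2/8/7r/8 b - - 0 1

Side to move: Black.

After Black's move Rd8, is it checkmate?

After Rd8: white king on a8; in check: yes, from the black rook on d8.
King squares — a7: attacked by Qb6; b7: attacked by Qb6; b8: attacked by Qb6.
White has no legal moves → checkmate.

yes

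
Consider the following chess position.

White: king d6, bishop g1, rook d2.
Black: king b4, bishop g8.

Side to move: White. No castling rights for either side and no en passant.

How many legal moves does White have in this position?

White to move; king on d6.
In check: no.
Legal moves: Ke7, Kd7, Kc7, Kc6, Ke5, Rd5, Rd4+, Rd3, Rh2, Rg2, Rf2, Re2, Rc2, Rb2+, Ra2, Rd1, Ba7, Bb6, Bc5+, Bd4, Be3, Bh2, Bf2.
Count: 23.

23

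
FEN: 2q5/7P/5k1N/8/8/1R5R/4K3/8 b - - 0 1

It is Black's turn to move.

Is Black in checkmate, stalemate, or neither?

neither

Black to move; black king on f6.
In check: no.
Legal moves for Black include: Qh8, Qg8, Qf8, Qe8+, Qd8, Qb8, Qa8, Qd7, Qc7, Qb7, Qe6+, Qc6, Qa6+, Qf5, Qc5, Qg4+, Qc4+, Qxh3, ... (list truncated; more exist).
Black has legal moves and is not in check → neither.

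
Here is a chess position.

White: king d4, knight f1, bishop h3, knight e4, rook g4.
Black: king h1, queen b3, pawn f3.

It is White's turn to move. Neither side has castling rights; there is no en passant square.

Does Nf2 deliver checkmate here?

yes

After Nf2: black king on h1; in check: yes, from the white knight on f2.
King squares — g1: attacked by Rg4; g2: attacked by Bh3; h2: attacked by Nf1.
Black has no legal moves → checkmate.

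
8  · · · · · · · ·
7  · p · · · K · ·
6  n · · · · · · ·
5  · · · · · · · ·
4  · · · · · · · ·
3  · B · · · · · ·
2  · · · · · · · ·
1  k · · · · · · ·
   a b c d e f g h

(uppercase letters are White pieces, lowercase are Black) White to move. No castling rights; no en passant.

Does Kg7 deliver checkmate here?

After Kg7: black king on a1; in check: no.
Black is not in check, so this cannot be checkmate.

no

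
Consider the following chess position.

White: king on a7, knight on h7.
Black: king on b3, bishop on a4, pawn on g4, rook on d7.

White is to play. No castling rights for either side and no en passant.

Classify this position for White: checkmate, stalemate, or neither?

White to move; white king on a7.
In check: yes, from the black rook on d7.
Legal moves for White: Kb8, Ka8, Kb6, Ka6.
White is in check but has 4 legal moves → neither.

neither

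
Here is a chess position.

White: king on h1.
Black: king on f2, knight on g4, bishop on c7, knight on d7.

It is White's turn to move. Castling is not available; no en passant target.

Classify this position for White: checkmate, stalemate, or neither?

White to move; white king on h1.
In check: no.
King squares — g1: attacked by Kf2; g2: attacked by Kf2; h2: attacked by Ng4.
Legal moves for White: none.
Not in check and no legal moves → stalemate.

stalemate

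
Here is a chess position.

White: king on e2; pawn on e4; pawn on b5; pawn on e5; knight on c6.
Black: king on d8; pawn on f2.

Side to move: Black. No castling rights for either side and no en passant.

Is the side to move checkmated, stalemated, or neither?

neither

Black to move; black king on d8.
In check: yes, from the white knight on c6.
Legal moves for Black: Ke8, Kc8, Kd7, Kc7.
Black is in check but has 4 legal moves → neither.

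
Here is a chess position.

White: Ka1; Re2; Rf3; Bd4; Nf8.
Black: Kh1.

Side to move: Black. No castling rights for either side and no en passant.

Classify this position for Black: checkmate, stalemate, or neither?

Black to move; black king on h1.
In check: no.
King squares — g1: attacked by Bd4; g2: attacked by Re2; h2: attacked by Re2.
Legal moves for Black: none.
Not in check and no legal moves → stalemate.

stalemate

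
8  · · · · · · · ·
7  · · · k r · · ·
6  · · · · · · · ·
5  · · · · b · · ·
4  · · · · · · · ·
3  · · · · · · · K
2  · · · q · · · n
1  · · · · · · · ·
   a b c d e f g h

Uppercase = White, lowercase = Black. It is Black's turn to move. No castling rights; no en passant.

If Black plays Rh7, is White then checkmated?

yes

After Rh7: white king on h3; in check: yes, from the black rook on h7.
King squares — g2: attacked by Qd2; h2: attacked by Qd2; g3: attacked by Be5; g4: attacked by Nh2; h4: attacked by Rh7.
White has no legal moves → checkmate.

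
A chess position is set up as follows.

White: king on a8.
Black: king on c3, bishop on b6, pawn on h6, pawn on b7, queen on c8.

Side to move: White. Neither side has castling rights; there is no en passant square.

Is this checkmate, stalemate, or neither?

checkmate

White to move; white king on a8.
In check: yes, from the black queen on c8.
King squares — a7: attacked by Bb6; b7: attacked by Qc8; b8: attacked by Qc8.
Legal moves for White: none.
In check with no legal moves → checkmate.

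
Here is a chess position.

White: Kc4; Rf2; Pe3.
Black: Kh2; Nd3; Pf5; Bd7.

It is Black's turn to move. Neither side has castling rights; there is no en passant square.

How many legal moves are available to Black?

5

Black to move; king on h2.
In check: yes, from the white rook on f2.
Legal moves: Kh3, Kg3, Kh1, Kg1, Nxf2.
Count: 5.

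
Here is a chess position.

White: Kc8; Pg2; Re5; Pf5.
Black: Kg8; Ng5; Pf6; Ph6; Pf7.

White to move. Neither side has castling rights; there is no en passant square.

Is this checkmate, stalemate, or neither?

neither

White to move; white king on c8.
In check: no.
Legal moves for White: Kd8, Kb8, Kd7, Kc7, Kb7, Re8+, Re7, Re6, Rd5, Rc5, Rb5, Ra5, Re4, Re3, Re2, Re1, g3, g4.
White has 18 legal moves and is not in check → neither.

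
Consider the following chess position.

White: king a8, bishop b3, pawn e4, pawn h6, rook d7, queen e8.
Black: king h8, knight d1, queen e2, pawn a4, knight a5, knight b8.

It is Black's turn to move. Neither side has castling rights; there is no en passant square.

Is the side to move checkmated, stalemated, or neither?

checkmate

Black to move; black king on h8.
In check: yes, from the white queen on e8.
King squares — g7: attacked by Ph6; h7: attacked by Rd7; g8: attacked by Bb3.
Legal moves for Black: none.
In check with no legal moves → checkmate.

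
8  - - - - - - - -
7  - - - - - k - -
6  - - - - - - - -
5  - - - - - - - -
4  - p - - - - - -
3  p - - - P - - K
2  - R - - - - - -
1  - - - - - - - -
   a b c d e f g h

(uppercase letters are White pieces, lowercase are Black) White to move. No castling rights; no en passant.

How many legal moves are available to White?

White to move; king on h3.
In check: no.
Legal moves: Kh4, Kg4, Kg3, Kh2, Kg2, Rxb4, Rb3, Rh2, Rg2, Rf2+, Re2, Rd2, Rc2, Ra2, Rb1, e4.
Count: 16.

16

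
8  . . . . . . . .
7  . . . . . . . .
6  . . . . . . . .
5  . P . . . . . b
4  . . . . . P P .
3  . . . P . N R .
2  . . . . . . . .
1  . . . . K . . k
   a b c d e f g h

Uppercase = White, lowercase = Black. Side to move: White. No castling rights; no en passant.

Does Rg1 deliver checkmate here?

After Rg1: black king on h1; in check: yes, from the white rook on g1.
King squares — g1: attacked by Nf3; g2: attacked by Rg1; h2: attacked by Nf3.
Black has no legal moves → checkmate.

yes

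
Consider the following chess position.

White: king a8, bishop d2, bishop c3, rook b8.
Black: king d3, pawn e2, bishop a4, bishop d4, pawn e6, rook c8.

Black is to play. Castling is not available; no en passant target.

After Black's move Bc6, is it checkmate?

yes

After Bc6: white king on a8; in check: yes, from the black bishop on c6.
King squares — a7: attacked by Bd4; b7: attacked by Bc6; b8: own rook.
White has no legal moves → checkmate.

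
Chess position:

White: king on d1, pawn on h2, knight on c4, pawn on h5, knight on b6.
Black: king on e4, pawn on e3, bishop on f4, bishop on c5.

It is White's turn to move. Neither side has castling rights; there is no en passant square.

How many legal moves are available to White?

White to move; king on d1.
In check: no.
Legal moves: Nc8, Na8, Nd7, Nd5, Na4, Nd6+, Ne5, Na5, Nxe3, Na3, Nd2+, Nb2, Ke2, Kc2, Ke1, Kc1, h6, h3, h4.
Count: 19.

19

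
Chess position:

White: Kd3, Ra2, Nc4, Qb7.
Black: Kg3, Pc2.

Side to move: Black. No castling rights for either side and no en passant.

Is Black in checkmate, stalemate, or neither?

neither

Black to move; black king on g3.
In check: no.
Legal moves for Black: Kh4, Kg4, Kf4, Kh3, Kh2, Kf2, c1=Q, c1=R, c1=B, c1=N+.
Black has 10 legal moves and is not in check → neither.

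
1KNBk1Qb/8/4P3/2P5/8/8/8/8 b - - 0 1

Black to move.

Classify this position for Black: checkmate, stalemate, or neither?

checkmate

Black to move; black king on e8.
In check: yes, from the white queen on g8.
King squares — d7: attacked by Pe6; e7: attacked by Nc8; f7: attacked by Pe6; d8: attacked by Qg8; f8: attacked by Qg8.
Legal moves for Black: none.
In check with no legal moves → checkmate.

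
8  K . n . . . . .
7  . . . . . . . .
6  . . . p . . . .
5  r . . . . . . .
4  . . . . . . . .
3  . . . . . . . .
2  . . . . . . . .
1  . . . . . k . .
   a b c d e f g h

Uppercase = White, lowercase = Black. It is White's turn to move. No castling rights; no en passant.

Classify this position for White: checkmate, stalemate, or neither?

White to move; white king on a8.
In check: yes, from the black rook on a5.
King squares — a7: attacked by Ra5; b7: available; b8: available.
Legal moves for White: Kb8, Kb7.
White is in check but has 2 legal moves → neither.

neither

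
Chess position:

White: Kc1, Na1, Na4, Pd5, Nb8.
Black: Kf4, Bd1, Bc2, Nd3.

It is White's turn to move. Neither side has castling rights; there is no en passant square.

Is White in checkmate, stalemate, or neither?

neither

White to move; white king on c1.
In check: yes, from the black knight on d3.
Legal moves for White: Kd2.
White is in check but has 1 legal move → neither.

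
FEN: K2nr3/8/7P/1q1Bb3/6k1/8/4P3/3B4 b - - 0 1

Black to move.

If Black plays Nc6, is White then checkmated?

After Nc6: white king on a8; in check: yes, from the black rook on e8.
King squares — a7: attacked by Nc6; b7: attacked by Qb5; b8: attacked by Qb5.
White has no legal moves → checkmate.

yes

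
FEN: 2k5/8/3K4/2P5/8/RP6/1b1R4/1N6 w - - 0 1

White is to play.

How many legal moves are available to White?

24

White to move; king on d6.
In check: no.
Legal moves: Ke7, Ke6, Kc6, Kd5, Ra8+, Ra7, Ra6, Ra5, Ra4, Ra2, Ra1, Rd5, Rd4, Rd3, Rh2, Rg2, Rf2, Re2, Rc2, Rxb2, Rd1, Nc3, c6, b4.
Count: 24.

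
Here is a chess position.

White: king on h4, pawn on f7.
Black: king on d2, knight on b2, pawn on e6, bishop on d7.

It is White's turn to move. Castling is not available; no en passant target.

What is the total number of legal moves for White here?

White to move; king on h4.
In check: no.
Legal moves: Kh5, Kg5, Kg4, Kh3, Kg3, f8=Q, f8=R, f8=B, f8=N.
Count: 9.

9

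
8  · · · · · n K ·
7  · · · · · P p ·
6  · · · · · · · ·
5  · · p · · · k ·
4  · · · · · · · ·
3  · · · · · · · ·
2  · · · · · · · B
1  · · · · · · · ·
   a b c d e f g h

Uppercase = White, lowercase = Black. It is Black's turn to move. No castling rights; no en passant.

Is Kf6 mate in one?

no

After Kf6: white king on g8; in check: no.
White is not in check, so this cannot be checkmate.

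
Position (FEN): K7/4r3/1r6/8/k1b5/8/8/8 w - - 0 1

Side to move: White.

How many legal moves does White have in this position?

0

White to move; king on a8.
In check: no.
Legal moves: none.
Count: 0.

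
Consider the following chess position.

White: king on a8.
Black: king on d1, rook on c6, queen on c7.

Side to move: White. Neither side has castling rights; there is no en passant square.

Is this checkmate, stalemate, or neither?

White to move; white king on a8.
In check: no.
King squares — a7: attacked by Qc7; b7: attacked by Qc7; b8: attacked by Qc7.
Legal moves for White: none.
Not in check and no legal moves → stalemate.

stalemate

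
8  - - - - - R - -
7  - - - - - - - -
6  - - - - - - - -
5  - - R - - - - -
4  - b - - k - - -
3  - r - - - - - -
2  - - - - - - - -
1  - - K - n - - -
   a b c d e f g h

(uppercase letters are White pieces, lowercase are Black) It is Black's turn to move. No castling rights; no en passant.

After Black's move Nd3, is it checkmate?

no

After Nd3: white king on c1; in check: yes, from the black knight on d3.
White has 2 legal replies: Kc2, Kd1.
In check but a legal move exists → not checkmate.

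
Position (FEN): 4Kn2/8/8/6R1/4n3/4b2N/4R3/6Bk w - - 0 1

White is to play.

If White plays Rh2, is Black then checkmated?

After Rh2: black king on h1; in check: yes, from the white rook on h2.
King squares — g1: attacked by Nh3; g2: attacked by Rh2; h2: attacked by Bg1.
Black has no legal moves → checkmate.

yes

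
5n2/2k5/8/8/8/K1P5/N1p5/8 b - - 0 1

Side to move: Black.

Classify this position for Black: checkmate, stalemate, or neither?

Black to move; black king on c7.
In check: no.
Legal moves for Black: Nh7, Nd7, Ng6, Ne6, Kd8, Kc8, Kb8, Kd7, Kb7, Kd6, Kc6, Kb6, c1=Q+, c1=R, c1=B+, c1=N.
Black has 16 legal moves and is not in check → neither.

neither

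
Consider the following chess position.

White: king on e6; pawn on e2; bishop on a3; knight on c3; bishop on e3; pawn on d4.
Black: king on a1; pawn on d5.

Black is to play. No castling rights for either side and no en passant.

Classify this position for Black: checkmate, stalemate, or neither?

stalemate

Black to move; black king on a1.
In check: no.
King squares — b1: attacked by Nc3; a2: attacked by Nc3; b2: attacked by Ba3.
Legal moves for Black: none.
Not in check and no legal moves → stalemate.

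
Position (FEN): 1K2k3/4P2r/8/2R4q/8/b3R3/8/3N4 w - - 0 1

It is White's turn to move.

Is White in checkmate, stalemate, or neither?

neither

White to move; white king on b8.
In check: no.
Legal moves for White include: Kc8, Ka8, Kc7, Kb7, Ka7, Rc8+, Rc7, Rc6, Rxh5, Rg5, Rf5, Rce5, Rd5, Rb5, Ra5, Rc4, Rcc3, Rc2, ... (list truncated; more exist).
White has legal moves and is not in check → neither.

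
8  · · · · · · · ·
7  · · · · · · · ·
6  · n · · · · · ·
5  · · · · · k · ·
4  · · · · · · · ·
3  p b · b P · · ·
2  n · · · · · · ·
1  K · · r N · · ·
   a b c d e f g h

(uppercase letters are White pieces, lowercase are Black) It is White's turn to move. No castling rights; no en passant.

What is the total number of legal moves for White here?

0

White to move; king on a1.
In check: yes, from the black rook on d1.
Legal moves: none.
Count: 0.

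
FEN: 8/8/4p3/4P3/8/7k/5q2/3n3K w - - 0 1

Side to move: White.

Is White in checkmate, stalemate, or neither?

stalemate

White to move; white king on h1.
In check: no.
King squares — g1: attacked by Qf2; g2: attacked by Qf2; h2: attacked by Qf2.
Legal moves for White: none.
Not in check and no legal moves → stalemate.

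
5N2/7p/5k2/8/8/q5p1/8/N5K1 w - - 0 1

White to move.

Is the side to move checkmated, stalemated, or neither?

White to move; white king on g1.
In check: no.
Legal moves for White: Nxh7+, Nd7+, Ng6, Ne6, Kg2, Kh1, Kf1, Nb3, Nc2.
White has 9 legal moves and is not in check → neither.

neither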